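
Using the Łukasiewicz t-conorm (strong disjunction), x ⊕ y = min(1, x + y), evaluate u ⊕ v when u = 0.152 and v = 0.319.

0.471

u ⊕ v = min(1, 0.152 + 0.319) = min(1, 0.471) = 0.471
For comparison, the Gödel t-conorm max(x, y) would give 0.319.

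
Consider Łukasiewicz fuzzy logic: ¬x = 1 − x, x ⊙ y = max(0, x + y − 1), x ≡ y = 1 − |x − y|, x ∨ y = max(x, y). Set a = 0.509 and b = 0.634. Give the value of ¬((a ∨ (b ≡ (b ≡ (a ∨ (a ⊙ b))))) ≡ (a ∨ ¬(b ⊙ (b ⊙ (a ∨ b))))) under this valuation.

a ⊙ b = max(0, 0.509 + 0.634 − 1) = max(0, 0.143) = 0.143
a ∨ (a ⊙ b) = max(0.509, 0.143) = 0.509
b ≡ (a ∨ (a ⊙ b)) = 1 − |0.634 − 0.509| = 1 − 0.125 = 0.875
b ≡ (b ≡ (a ∨ (a ⊙ b))) = 1 − |0.634 − 0.875| = 1 − 0.241 = 0.759
a ∨ (b ≡ (b ≡ (a ∨ (a ⊙ b)))) = max(0.509, 0.759) = 0.759
a ∨ b = max(0.509, 0.634) = 0.634
b ⊙ (a ∨ b) = max(0, 0.634 + 0.634 − 1) = max(0, 0.268) = 0.268
b ⊙ (b ⊙ (a ∨ b)) = max(0, 0.634 + 0.268 − 1) = max(0, -0.098) = 0.000
¬(b ⊙ (b ⊙ (a ∨ b))) = 1 − 0.000 = 1.000
a ∨ ¬(b ⊙ (b ⊙ (a ∨ b))) = max(0.509, 1.000) = 1.000
(a ∨ (b ≡ (b ≡ (a ∨ (a ⊙ b))))) ≡ (a ∨ ¬(b ⊙ (b ⊙ (a ∨ b)))) = 1 − |0.759 − 1.000| = 1 − 0.241 = 0.759
¬((a ∨ (b ≡ (b ≡ (a ∨ (a ⊙ b))))) ≡ (a ∨ ¬(b ⊙ (b ⊙ (a ∨ b))))) = 1 − 0.759 = 0.241

0.241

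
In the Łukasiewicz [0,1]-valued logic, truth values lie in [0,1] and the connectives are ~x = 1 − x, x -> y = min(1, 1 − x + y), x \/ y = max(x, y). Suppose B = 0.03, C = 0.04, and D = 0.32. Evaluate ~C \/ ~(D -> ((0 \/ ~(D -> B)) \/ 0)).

~C = 1 − 0.04 = 0.96
D -> B = min(1, 1 − 0.32 + 0.03) = min(1, 0.71) = 0.71
~(D -> B) = 1 − 0.71 = 0.29
0 \/ ~(D -> B) = max(0.00, 0.29) = 0.29
(0 \/ ~(D -> B)) \/ 0 = max(0.29, 0.00) = 0.29
D -> ((0 \/ ~(D -> B)) \/ 0) = min(1, 1 − 0.32 + 0.29) = min(1, 0.97) = 0.97
~(D -> ((0 \/ ~(D -> B)) \/ 0)) = 1 − 0.97 = 0.03
~C \/ ~(D -> ((0 \/ ~(D -> B)) \/ 0)) = max(0.96, 0.03) = 0.96

0.96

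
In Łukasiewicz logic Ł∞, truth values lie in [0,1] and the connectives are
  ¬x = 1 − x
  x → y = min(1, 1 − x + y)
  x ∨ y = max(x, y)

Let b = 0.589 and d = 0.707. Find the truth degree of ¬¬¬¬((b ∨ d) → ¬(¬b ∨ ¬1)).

0.882

b ∨ d = max(0.589, 0.707) = 0.707
¬b = 1 − 0.589 = 0.411
¬1 = 1 − 1.000 = 0.000
¬b ∨ ¬1 = max(0.411, 0.000) = 0.411
¬(¬b ∨ ¬1) = 1 − 0.411 = 0.589
(b ∨ d) → ¬(¬b ∨ ¬1) = min(1, 1 − 0.707 + 0.589) = min(1, 0.882) = 0.882
¬((b ∨ d) → ¬(¬b ∨ ¬1)) = 1 − 0.882 = 0.118
¬¬((b ∨ d) → ¬(¬b ∨ ¬1)) = 1 − 0.118 = 0.882
¬¬¬((b ∨ d) → ¬(¬b ∨ ¬1)) = 1 − 0.882 = 0.118
¬¬¬¬((b ∨ d) → ¬(¬b ∨ ¬1)) = 1 − 0.118 = 0.882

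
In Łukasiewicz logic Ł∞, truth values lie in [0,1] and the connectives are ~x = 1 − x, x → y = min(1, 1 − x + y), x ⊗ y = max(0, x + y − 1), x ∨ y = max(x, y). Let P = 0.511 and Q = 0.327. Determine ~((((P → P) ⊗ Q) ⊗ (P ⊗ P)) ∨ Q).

P → P = min(1, 1 − 0.511 + 0.511) = min(1, 1.000) = 1.000
(P → P) ⊗ Q = max(0, 1.000 + 0.327 − 1) = max(0, 0.327) = 0.327
P ⊗ P = max(0, 0.511 + 0.511 − 1) = max(0, 0.022) = 0.022
((P → P) ⊗ Q) ⊗ (P ⊗ P) = max(0, 0.327 + 0.022 − 1) = max(0, -0.651) = 0.000
(((P → P) ⊗ Q) ⊗ (P ⊗ P)) ∨ Q = max(0.000, 0.327) = 0.327
~((((P → P) ⊗ Q) ⊗ (P ⊗ P)) ∨ Q) = 1 − 0.327 = 0.673

0.673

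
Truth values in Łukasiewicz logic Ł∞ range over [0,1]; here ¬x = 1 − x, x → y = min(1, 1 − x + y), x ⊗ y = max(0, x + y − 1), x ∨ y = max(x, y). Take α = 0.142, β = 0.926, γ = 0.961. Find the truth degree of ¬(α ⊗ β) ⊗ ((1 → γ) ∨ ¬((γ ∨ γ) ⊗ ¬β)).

α ⊗ β = max(0, 0.142 + 0.926 − 1) = max(0, 0.068) = 0.068
¬(α ⊗ β) = 1 − 0.068 = 0.932
1 → γ = min(1, 1 − 1.000 + 0.961) = min(1, 0.961) = 0.961
γ ∨ γ = max(0.961, 0.961) = 0.961
¬β = 1 − 0.926 = 0.074
(γ ∨ γ) ⊗ ¬β = max(0, 0.961 + 0.074 − 1) = max(0, 0.035) = 0.035
¬((γ ∨ γ) ⊗ ¬β) = 1 − 0.035 = 0.965
(1 → γ) ∨ ¬((γ ∨ γ) ⊗ ¬β) = max(0.961, 0.965) = 0.965
¬(α ⊗ β) ⊗ ((1 → γ) ∨ ¬((γ ∨ γ) ⊗ ¬β)) = max(0, 0.932 + 0.965 − 1) = max(0, 0.897) = 0.897

0.897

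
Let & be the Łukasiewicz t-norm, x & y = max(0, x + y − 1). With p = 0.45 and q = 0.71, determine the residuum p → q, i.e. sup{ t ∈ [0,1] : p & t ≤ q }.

The residuum of the Łukasiewicz t-norm gives the supremum: min(1, 1 − 0.45 + 0.71).
1 − 0.45 + 0.71 = 1.26, so t = min(1, 1.26) = 1.00.
Check: 0.45 & 1.00 = max(0, 0.45) = 0.45 ≤ 0.71.

1.00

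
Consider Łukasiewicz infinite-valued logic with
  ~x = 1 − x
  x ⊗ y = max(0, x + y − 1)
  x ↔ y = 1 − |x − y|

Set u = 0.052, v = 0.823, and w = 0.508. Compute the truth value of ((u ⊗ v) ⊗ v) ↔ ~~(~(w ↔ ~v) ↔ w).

u ⊗ v = max(0, 0.052 + 0.823 − 1) = max(0, -0.125) = 0.000
(u ⊗ v) ⊗ v = max(0, 0.000 + 0.823 − 1) = max(0, -0.177) = 0.000
~v = 1 − 0.823 = 0.177
w ↔ ~v = 1 − |0.508 − 0.177| = 1 − 0.331 = 0.669
~(w ↔ ~v) = 1 − 0.669 = 0.331
~(w ↔ ~v) ↔ w = 1 − |0.331 − 0.508| = 1 − 0.177 = 0.823
~(~(w ↔ ~v) ↔ w) = 1 − 0.823 = 0.177
~~(~(w ↔ ~v) ↔ w) = 1 − 0.177 = 0.823
((u ⊗ v) ⊗ v) ↔ ~~(~(w ↔ ~v) ↔ w) = 1 − |0.000 − 0.823| = 1 − 0.823 = 0.177

0.177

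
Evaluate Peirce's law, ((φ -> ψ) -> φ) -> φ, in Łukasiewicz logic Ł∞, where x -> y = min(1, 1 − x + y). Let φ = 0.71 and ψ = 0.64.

0.93

φ -> ψ = min(1, 1 − 0.71 + 0.64) = min(1, 0.93) = 0.93
(φ -> ψ) -> φ = min(1, 1 − 0.93 + 0.71) = min(1, 0.78) = 0.78
((φ -> ψ) -> φ) -> φ = min(1, 1 − 0.78 + 0.71) = min(1, 0.93) = 0.93
(The value 0.93 < 1 shows this instance is not satisfied; not a Ł∞-tautology in general.)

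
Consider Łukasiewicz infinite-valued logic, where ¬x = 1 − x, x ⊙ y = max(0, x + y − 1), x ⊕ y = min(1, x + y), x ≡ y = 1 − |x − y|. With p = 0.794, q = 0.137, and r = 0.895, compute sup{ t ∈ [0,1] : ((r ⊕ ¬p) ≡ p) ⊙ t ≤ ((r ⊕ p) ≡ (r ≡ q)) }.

0.448

¬p = 1 − 0.794 = 0.206
r ⊕ ¬p = min(1, 0.895 + 0.206) = min(1, 1.101) = 1.000
(r ⊕ ¬p) ≡ p = 1 − |1.000 − 0.794| = 1 − 0.206 = 0.794
So the left factor is (r ⊕ ¬p) ≡ p = 0.794.
r ⊕ p = min(1, 0.895 + 0.794) = min(1, 1.689) = 1.000
r ≡ q = 1 − |0.895 − 0.137| = 1 − 0.758 = 0.242
(r ⊕ p) ≡ (r ≡ q) = 1 − |1.000 − 0.242| = 1 − 0.758 = 0.242
So the right-hand bound is (r ⊕ p) ≡ (r ≡ q) = 0.242.
The residuum of the Łukasiewicz t-norm gives the supremum: min(1, 1 − 0.794 + 0.242).
1 − 0.794 + 0.242 = 0.448, so t = min(1, 0.448) = 0.448.
Check: 0.794 ⊙ 0.448 = max(0, 0.242) = 0.242 ≤ 0.242.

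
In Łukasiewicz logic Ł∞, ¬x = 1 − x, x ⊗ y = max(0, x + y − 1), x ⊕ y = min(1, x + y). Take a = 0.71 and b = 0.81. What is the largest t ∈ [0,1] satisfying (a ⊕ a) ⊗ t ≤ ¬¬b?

0.81

a ⊕ a = min(1, 0.71 + 0.71) = min(1, 1.42) = 1.00
So the left factor is a ⊕ a = 1.00.
¬b = 1 − 0.81 = 0.19
¬¬b = 1 − 0.19 = 0.81
So the right-hand bound is ¬¬b = 0.81.
The residuum of the Łukasiewicz t-norm gives the supremum: min(1, 1 − 1.00 + 0.81).
1 − 1.00 + 0.81 = 0.81, so t = min(1, 0.81) = 0.81.
Check: 1.00 ⊗ 0.81 = max(0, 0.81) = 0.81 ≤ 0.81.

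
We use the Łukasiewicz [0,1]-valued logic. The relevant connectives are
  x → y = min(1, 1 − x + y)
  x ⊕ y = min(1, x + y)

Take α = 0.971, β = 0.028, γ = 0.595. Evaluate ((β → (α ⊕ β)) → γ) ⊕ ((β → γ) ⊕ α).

α ⊕ β = min(1, 0.971 + 0.028) = min(1, 0.999) = 0.999
β → (α ⊕ β) = min(1, 1 − 0.028 + 0.999) = min(1, 1.971) = 1.000
(β → (α ⊕ β)) → γ = min(1, 1 − 1.000 + 0.595) = min(1, 0.595) = 0.595
β → γ = min(1, 1 − 0.028 + 0.595) = min(1, 1.567) = 1.000
(β → γ) ⊕ α = min(1, 1.000 + 0.971) = min(1, 1.971) = 1.000
((β → (α ⊕ β)) → γ) ⊕ ((β → γ) ⊕ α) = min(1, 0.595 + 1.000) = min(1, 1.595) = 1.000

1.000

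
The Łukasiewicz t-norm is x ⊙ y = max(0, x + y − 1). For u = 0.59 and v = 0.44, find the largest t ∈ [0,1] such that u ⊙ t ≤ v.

The residuum of the Łukasiewicz t-norm gives the supremum: min(1, 1 − 0.59 + 0.44).
1 − 0.59 + 0.44 = 0.85, so t = min(1, 0.85) = 0.85.
Check: 0.59 ⊙ 0.85 = max(0, 0.44) = 0.44 ≤ 0.44.

0.85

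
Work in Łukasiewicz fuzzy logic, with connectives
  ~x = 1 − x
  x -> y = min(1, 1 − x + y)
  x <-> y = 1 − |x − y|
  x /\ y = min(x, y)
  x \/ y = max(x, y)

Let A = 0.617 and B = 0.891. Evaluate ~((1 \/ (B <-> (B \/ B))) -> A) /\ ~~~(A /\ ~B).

B \/ B = max(0.891, 0.891) = 0.891
B <-> (B \/ B) = 1 − |0.891 − 0.891| = 1 − 0.000 = 1.000
1 \/ (B <-> (B \/ B)) = max(1.000, 1.000) = 1.000
(1 \/ (B <-> (B \/ B))) -> A = min(1, 1 − 1.000 + 0.617) = min(1, 0.617) = 0.617
~((1 \/ (B <-> (B \/ B))) -> A) = 1 − 0.617 = 0.383
~B = 1 − 0.891 = 0.109
A /\ ~B = min(0.617, 0.109) = 0.109
~(A /\ ~B) = 1 − 0.109 = 0.891
~~(A /\ ~B) = 1 − 0.891 = 0.109
~~~(A /\ ~B) = 1 − 0.109 = 0.891
~((1 \/ (B <-> (B \/ B))) -> A) /\ ~~~(A /\ ~B) = min(0.383, 0.891) = 0.383

0.383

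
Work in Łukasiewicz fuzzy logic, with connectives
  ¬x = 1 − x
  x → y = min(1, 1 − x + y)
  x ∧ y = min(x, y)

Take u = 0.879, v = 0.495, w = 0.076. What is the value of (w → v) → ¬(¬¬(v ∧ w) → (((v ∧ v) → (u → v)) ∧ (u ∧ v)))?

0.000

w → v = min(1, 1 − 0.076 + 0.495) = min(1, 1.419) = 1.000
v ∧ w = min(0.495, 0.076) = 0.076
¬(v ∧ w) = 1 − 0.076 = 0.924
¬¬(v ∧ w) = 1 − 0.924 = 0.076
v ∧ v = min(0.495, 0.495) = 0.495
u → v = min(1, 1 − 0.879 + 0.495) = min(1, 0.616) = 0.616
(v ∧ v) → (u → v) = min(1, 1 − 0.495 + 0.616) = min(1, 1.121) = 1.000
u ∧ v = min(0.879, 0.495) = 0.495
((v ∧ v) → (u → v)) ∧ (u ∧ v) = min(1.000, 0.495) = 0.495
¬¬(v ∧ w) → (((v ∧ v) → (u → v)) ∧ (u ∧ v)) = min(1, 1 − 0.076 + 0.495) = min(1, 1.419) = 1.000
¬(¬¬(v ∧ w) → (((v ∧ v) → (u → v)) ∧ (u ∧ v))) = 1 − 1.000 = 0.000
(w → v) → ¬(¬¬(v ∧ w) → (((v ∧ v) → (u → v)) ∧ (u ∧ v))) = min(1, 1 − 1.000 + 0.000) = min(1, 0.000) = 0.000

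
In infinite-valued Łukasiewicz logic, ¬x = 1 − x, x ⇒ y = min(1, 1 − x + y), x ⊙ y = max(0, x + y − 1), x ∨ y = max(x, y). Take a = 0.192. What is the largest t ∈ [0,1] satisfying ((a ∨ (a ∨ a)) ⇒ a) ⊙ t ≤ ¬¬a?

0.192

a ∨ a = max(0.192, 0.192) = 0.192
a ∨ (a ∨ a) = max(0.192, 0.192) = 0.192
(a ∨ (a ∨ a)) ⇒ a = min(1, 1 − 0.192 + 0.192) = min(1, 1.000) = 1.000
So the left factor is (a ∨ (a ∨ a)) ⇒ a = 1.000.
¬a = 1 − 0.192 = 0.808
¬¬a = 1 − 0.808 = 0.192
So the right-hand bound is ¬¬a = 0.192.
The residuum of the Łukasiewicz t-norm gives the supremum: min(1, 1 − 1.000 + 0.192).
1 − 1.000 + 0.192 = 0.192, so t = min(1, 0.192) = 0.192.
Check: 1.000 ⊙ 0.192 = max(0, 0.192) = 0.192 ≤ 0.192.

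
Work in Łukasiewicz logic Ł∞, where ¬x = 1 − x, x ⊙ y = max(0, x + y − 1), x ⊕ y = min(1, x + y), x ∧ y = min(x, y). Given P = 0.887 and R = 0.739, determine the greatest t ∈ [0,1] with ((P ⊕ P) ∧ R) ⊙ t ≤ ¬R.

P ⊕ P = min(1, 0.887 + 0.887) = min(1, 1.774) = 1.000
(P ⊕ P) ∧ R = min(1.000, 0.739) = 0.739
So the left factor is (P ⊕ P) ∧ R = 0.739.
¬R = 1 − 0.739 = 0.261
So the right-hand bound is ¬R = 0.261.
The residuum of the Łukasiewicz t-norm gives the supremum: min(1, 1 − 0.739 + 0.261).
1 − 0.739 + 0.261 = 0.522, so t = min(1, 0.522) = 0.522.
Check: 0.739 ⊙ 0.522 = max(0, 0.261) = 0.261 ≤ 0.261.

0.522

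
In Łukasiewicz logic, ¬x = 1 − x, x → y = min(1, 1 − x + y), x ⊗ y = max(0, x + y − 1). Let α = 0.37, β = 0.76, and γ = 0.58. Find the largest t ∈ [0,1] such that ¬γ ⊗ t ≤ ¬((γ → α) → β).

¬γ = 1 − 0.58 = 0.42
So the left factor is ¬γ = 0.42.
γ → α = min(1, 1 − 0.58 + 0.37) = min(1, 0.79) = 0.79
(γ → α) → β = min(1, 1 − 0.79 + 0.76) = min(1, 0.97) = 0.97
¬((γ → α) → β) = 1 − 0.97 = 0.03
So the right-hand bound is ¬((γ → α) → β) = 0.03.
The residuum of the Łukasiewicz t-norm gives the supremum: min(1, 1 − 0.42 + 0.03).
1 − 0.42 + 0.03 = 0.61, so t = min(1, 0.61) = 0.61.
Check: 0.42 ⊗ 0.61 = max(0, 0.03) = 0.03 ≤ 0.03.

0.61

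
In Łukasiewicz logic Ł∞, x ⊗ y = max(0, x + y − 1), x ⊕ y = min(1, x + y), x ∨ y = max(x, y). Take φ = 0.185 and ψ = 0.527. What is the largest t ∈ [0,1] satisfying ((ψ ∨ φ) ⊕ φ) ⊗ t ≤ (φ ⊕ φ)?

ψ ∨ φ = max(0.527, 0.185) = 0.527
(ψ ∨ φ) ⊕ φ = min(1, 0.527 + 0.185) = min(1, 0.712) = 0.712
So the left factor is (ψ ∨ φ) ⊕ φ = 0.712.
φ ⊕ φ = min(1, 0.185 + 0.185) = min(1, 0.370) = 0.370
So the right-hand bound is φ ⊕ φ = 0.370.
The residuum of the Łukasiewicz t-norm gives the supremum: min(1, 1 − 0.712 + 0.370).
1 − 0.712 + 0.370 = 0.658, so t = min(1, 0.658) = 0.658.
Check: 0.712 ⊗ 0.658 = max(0, 0.370) = 0.370 ≤ 0.370.

0.658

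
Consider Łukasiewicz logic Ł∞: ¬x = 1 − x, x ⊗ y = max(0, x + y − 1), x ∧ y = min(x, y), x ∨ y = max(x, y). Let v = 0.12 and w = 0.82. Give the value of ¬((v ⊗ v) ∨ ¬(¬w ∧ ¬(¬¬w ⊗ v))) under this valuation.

0.18

v ⊗ v = max(0, 0.12 + 0.12 − 1) = max(0, -0.76) = 0.00
¬w = 1 − 0.82 = 0.18
¬¬w = 1 − 0.18 = 0.82
¬¬w ⊗ v = max(0, 0.82 + 0.12 − 1) = max(0, -0.06) = 0.00
¬(¬¬w ⊗ v) = 1 − 0.00 = 1.00
¬w ∧ ¬(¬¬w ⊗ v) = min(0.18, 1.00) = 0.18
¬(¬w ∧ ¬(¬¬w ⊗ v)) = 1 − 0.18 = 0.82
(v ⊗ v) ∨ ¬(¬w ∧ ¬(¬¬w ⊗ v)) = max(0.00, 0.82) = 0.82
¬((v ⊗ v) ∨ ¬(¬w ∧ ¬(¬¬w ⊗ v))) = 1 − 0.82 = 0.18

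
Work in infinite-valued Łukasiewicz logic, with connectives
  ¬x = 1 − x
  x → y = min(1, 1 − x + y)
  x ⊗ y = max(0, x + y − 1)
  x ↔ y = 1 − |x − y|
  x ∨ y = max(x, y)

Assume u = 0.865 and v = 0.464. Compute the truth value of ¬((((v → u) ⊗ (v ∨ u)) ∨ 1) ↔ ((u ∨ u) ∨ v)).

0.135

v → u = min(1, 1 − 0.464 + 0.865) = min(1, 1.401) = 1.000
v ∨ u = max(0.464, 0.865) = 0.865
(v → u) ⊗ (v ∨ u) = max(0, 1.000 + 0.865 − 1) = max(0, 0.865) = 0.865
((v → u) ⊗ (v ∨ u)) ∨ 1 = max(0.865, 1.000) = 1.000
u ∨ u = max(0.865, 0.865) = 0.865
(u ∨ u) ∨ v = max(0.865, 0.464) = 0.865
(((v → u) ⊗ (v ∨ u)) ∨ 1) ↔ ((u ∨ u) ∨ v) = 1 − |1.000 − 0.865| = 1 − 0.135 = 0.865
¬((((v → u) ⊗ (v ∨ u)) ∨ 1) ↔ ((u ∨ u) ∨ v)) = 1 − 0.865 = 0.135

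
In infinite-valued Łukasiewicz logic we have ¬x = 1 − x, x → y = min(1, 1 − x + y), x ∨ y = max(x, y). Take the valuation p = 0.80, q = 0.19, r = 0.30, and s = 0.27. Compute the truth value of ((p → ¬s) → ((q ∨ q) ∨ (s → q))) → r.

0.31

¬s = 1 − 0.27 = 0.73
p → ¬s = min(1, 1 − 0.80 + 0.73) = min(1, 0.93) = 0.93
q ∨ q = max(0.19, 0.19) = 0.19
s → q = min(1, 1 − 0.27 + 0.19) = min(1, 0.92) = 0.92
(q ∨ q) ∨ (s → q) = max(0.19, 0.92) = 0.92
(p → ¬s) → ((q ∨ q) ∨ (s → q)) = min(1, 1 − 0.93 + 0.92) = min(1, 0.99) = 0.99
((p → ¬s) → ((q ∨ q) ∨ (s → q))) → r = min(1, 1 − 0.99 + 0.30) = min(1, 0.31) = 0.31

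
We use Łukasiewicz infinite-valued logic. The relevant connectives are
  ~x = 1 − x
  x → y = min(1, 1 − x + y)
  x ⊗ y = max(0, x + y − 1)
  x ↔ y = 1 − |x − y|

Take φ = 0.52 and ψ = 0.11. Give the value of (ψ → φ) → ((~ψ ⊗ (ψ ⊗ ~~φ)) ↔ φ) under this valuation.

0.48

ψ → φ = min(1, 1 − 0.11 + 0.52) = min(1, 1.41) = 1.00
~ψ = 1 − 0.11 = 0.89
~φ = 1 − 0.52 = 0.48
~~φ = 1 − 0.48 = 0.52
ψ ⊗ ~~φ = max(0, 0.11 + 0.52 − 1) = max(0, -0.37) = 0.00
~ψ ⊗ (ψ ⊗ ~~φ) = max(0, 0.89 + 0.00 − 1) = max(0, -0.11) = 0.00
(~ψ ⊗ (ψ ⊗ ~~φ)) ↔ φ = 1 − |0.00 − 0.52| = 1 − 0.52 = 0.48
(ψ → φ) → ((~ψ ⊗ (ψ ⊗ ~~φ)) ↔ φ) = min(1, 1 − 1.00 + 0.48) = min(1, 0.48) = 0.48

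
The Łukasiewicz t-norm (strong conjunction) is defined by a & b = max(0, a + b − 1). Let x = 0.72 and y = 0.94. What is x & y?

0.66

x & y = max(0, 0.72 + 0.94 − 1) = max(0, 0.66) = 0.66
For comparison, the Gödel (minimum) t-norm min(a, b) would give 0.72.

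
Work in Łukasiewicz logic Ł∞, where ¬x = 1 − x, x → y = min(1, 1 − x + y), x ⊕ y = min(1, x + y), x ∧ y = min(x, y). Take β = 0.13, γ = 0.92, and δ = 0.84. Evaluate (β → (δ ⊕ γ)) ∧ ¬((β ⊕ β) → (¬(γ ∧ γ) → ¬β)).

0.00

δ ⊕ γ = min(1, 0.84 + 0.92) = min(1, 1.76) = 1.00
β → (δ ⊕ γ) = min(1, 1 − 0.13 + 1.00) = min(1, 1.87) = 1.00
β ⊕ β = min(1, 0.13 + 0.13) = min(1, 0.26) = 0.26
γ ∧ γ = min(0.92, 0.92) = 0.92
¬(γ ∧ γ) = 1 − 0.92 = 0.08
¬β = 1 − 0.13 = 0.87
¬(γ ∧ γ) → ¬β = min(1, 1 − 0.08 + 0.87) = min(1, 1.79) = 1.00
(β ⊕ β) → (¬(γ ∧ γ) → ¬β) = min(1, 1 − 0.26 + 1.00) = min(1, 1.74) = 1.00
¬((β ⊕ β) → (¬(γ ∧ γ) → ¬β)) = 1 − 1.00 = 0.00
(β → (δ ⊕ γ)) ∧ ¬((β ⊕ β) → (¬(γ ∧ γ) → ¬β)) = min(1.00, 0.00) = 0.00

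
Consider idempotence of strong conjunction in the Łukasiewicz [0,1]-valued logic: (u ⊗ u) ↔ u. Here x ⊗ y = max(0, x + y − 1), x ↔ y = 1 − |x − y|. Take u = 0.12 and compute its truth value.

u ⊗ u = max(0, 0.12 + 0.12 − 1) = max(0, -0.76) = 0.00
(u ⊗ u) ↔ u = 1 − |0.00 − 0.12| = 1 − 0.12 = 0.88
(The value 0.88 < 1 shows this instance is not satisfied; fails in Ł∞ since a ⊗ a = max(0, 2a−1) ≠ a in general.)

0.88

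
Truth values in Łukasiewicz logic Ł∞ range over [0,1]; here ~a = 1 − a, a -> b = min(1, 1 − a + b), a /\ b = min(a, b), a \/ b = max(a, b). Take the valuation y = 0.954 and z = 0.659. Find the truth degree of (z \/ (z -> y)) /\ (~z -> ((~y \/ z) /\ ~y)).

z -> y = min(1, 1 − 0.659 + 0.954) = min(1, 1.295) = 1.000
z \/ (z -> y) = max(0.659, 1.000) = 1.000
~z = 1 − 0.659 = 0.341
~y = 1 − 0.954 = 0.046
~y \/ z = max(0.046, 0.659) = 0.659
(~y \/ z) /\ ~y = min(0.659, 0.046) = 0.046
~z -> ((~y \/ z) /\ ~y) = min(1, 1 − 0.341 + 0.046) = min(1, 0.705) = 0.705
(z \/ (z -> y)) /\ (~z -> ((~y \/ z) /\ ~y)) = min(1.000, 0.705) = 0.705

0.705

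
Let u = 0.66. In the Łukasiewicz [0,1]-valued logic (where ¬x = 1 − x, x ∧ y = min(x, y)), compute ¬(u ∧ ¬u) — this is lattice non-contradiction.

0.66

¬u = 1 − 0.66 = 0.34
u ∧ ¬u = min(0.66, 0.34) = 0.34
¬(u ∧ ¬u) = 1 − 0.34 = 0.66
(The value 0.66 < 1 shows this instance is not satisfied; not a Ł∞-tautology — its value is 1 − min(a, 1−a).)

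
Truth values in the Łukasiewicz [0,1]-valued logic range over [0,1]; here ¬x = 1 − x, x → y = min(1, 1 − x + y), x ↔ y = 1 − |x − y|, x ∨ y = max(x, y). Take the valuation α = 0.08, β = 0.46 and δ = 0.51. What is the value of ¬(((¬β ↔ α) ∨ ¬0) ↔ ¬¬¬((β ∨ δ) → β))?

0.95

¬β = 1 − 0.46 = 0.54
¬β ↔ α = 1 − |0.54 − 0.08| = 1 − 0.46 = 0.54
¬0 = 1 − 0.00 = 1.00
(¬β ↔ α) ∨ ¬0 = max(0.54, 1.00) = 1.00
β ∨ δ = max(0.46, 0.51) = 0.51
(β ∨ δ) → β = min(1, 1 − 0.51 + 0.46) = min(1, 0.95) = 0.95
¬((β ∨ δ) → β) = 1 − 0.95 = 0.05
¬¬((β ∨ δ) → β) = 1 − 0.05 = 0.95
¬¬¬((β ∨ δ) → β) = 1 − 0.95 = 0.05
((¬β ↔ α) ∨ ¬0) ↔ ¬¬¬((β ∨ δ) → β) = 1 − |1.00 − 0.05| = 1 − 0.95 = 0.05
¬(((¬β ↔ α) ∨ ¬0) ↔ ¬¬¬((β ∨ δ) → β)) = 1 − 0.05 = 0.95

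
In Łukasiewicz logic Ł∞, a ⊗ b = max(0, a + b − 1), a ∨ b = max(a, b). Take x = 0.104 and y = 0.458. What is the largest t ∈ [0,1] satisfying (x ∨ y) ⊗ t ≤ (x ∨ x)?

0.646

x ∨ y = max(0.104, 0.458) = 0.458
So the left factor is x ∨ y = 0.458.
x ∨ x = max(0.104, 0.104) = 0.104
So the right-hand bound is x ∨ x = 0.104.
The residuum of the Łukasiewicz t-norm gives the supremum: min(1, 1 − 0.458 + 0.104).
1 − 0.458 + 0.104 = 0.646, so t = min(1, 0.646) = 0.646.
Check: 0.458 ⊗ 0.646 = max(0, 0.104) = 0.104 ≤ 0.104.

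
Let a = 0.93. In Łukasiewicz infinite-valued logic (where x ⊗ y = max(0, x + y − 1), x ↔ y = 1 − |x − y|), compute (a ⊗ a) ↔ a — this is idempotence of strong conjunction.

a ⊗ a = max(0, 0.93 + 0.93 − 1) = max(0, 0.86) = 0.86
(a ⊗ a) ↔ a = 1 − |0.86 − 0.93| = 1 − 0.07 = 0.93
(The value 0.93 < 1 shows this instance is not satisfied; fails in Ł∞ since a ⊗ a = max(0, 2a−1) ≠ a in general.)

0.93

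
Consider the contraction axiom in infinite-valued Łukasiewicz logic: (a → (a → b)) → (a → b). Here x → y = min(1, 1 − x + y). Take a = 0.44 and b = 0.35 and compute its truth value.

0.91

a → b = min(1, 1 − 0.44 + 0.35) = min(1, 0.91) = 0.91
a → (a → b) = min(1, 1 − 0.44 + 0.91) = min(1, 1.47) = 1.00
(a → (a → b)) → (a → b) = min(1, 1 − 1.00 + 0.91) = min(1, 0.91) = 0.91
(The value 0.91 < 1 shows this instance is not satisfied; fails in Ł∞ (the t-norm is not idempotent).)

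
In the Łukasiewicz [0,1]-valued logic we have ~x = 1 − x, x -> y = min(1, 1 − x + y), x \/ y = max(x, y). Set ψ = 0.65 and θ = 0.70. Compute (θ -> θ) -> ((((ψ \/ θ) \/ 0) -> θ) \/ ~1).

θ -> θ = min(1, 1 − 0.70 + 0.70) = min(1, 1.00) = 1.00
ψ \/ θ = max(0.65, 0.70) = 0.70
(ψ \/ θ) \/ 0 = max(0.70, 0.00) = 0.70
((ψ \/ θ) \/ 0) -> θ = min(1, 1 − 0.70 + 0.70) = min(1, 1.00) = 1.00
~1 = 1 − 1.00 = 0.00
(((ψ \/ θ) \/ 0) -> θ) \/ ~1 = max(1.00, 0.00) = 1.00
(θ -> θ) -> ((((ψ \/ θ) \/ 0) -> θ) \/ ~1) = min(1, 1 − 1.00 + 1.00) = min(1, 1.00) = 1.00

1.00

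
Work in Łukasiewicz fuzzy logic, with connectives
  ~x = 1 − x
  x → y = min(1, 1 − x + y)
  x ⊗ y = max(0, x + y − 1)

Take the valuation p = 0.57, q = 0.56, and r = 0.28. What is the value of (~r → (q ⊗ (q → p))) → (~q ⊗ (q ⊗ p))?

0.16

~r = 1 − 0.28 = 0.72
q → p = min(1, 1 − 0.56 + 0.57) = min(1, 1.01) = 1.00
q ⊗ (q → p) = max(0, 0.56 + 1.00 − 1) = max(0, 0.56) = 0.56
~r → (q ⊗ (q → p)) = min(1, 1 − 0.72 + 0.56) = min(1, 0.84) = 0.84
~q = 1 − 0.56 = 0.44
q ⊗ p = max(0, 0.56 + 0.57 − 1) = max(0, 0.13) = 0.13
~q ⊗ (q ⊗ p) = max(0, 0.44 + 0.13 − 1) = max(0, -0.43) = 0.00
(~r → (q ⊗ (q → p))) → (~q ⊗ (q ⊗ p)) = min(1, 1 − 0.84 + 0.00) = min(1, 0.16) = 0.16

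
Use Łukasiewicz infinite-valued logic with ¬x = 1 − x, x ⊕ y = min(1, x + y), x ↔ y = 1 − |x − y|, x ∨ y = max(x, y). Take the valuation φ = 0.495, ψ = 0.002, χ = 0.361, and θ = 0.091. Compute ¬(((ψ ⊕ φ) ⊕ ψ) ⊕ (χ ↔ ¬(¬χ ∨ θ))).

0.000

ψ ⊕ φ = min(1, 0.002 + 0.495) = min(1, 0.497) = 0.497
(ψ ⊕ φ) ⊕ ψ = min(1, 0.497 + 0.002) = min(1, 0.499) = 0.499
¬χ = 1 − 0.361 = 0.639
¬χ ∨ θ = max(0.639, 0.091) = 0.639
¬(¬χ ∨ θ) = 1 − 0.639 = 0.361
χ ↔ ¬(¬χ ∨ θ) = 1 − |0.361 − 0.361| = 1 − 0.000 = 1.000
((ψ ⊕ φ) ⊕ ψ) ⊕ (χ ↔ ¬(¬χ ∨ θ)) = min(1, 0.499 + 1.000) = min(1, 1.499) = 1.000
¬(((ψ ⊕ φ) ⊕ ψ) ⊕ (χ ↔ ¬(¬χ ∨ θ))) = 1 − 1.000 = 0.000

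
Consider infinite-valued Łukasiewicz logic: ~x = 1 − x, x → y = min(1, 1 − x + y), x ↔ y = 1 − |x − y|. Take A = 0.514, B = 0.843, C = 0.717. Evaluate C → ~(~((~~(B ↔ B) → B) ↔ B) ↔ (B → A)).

0.954

B ↔ B = 1 − |0.843 − 0.843| = 1 − 0.000 = 1.000
~(B ↔ B) = 1 − 1.000 = 0.000
~~(B ↔ B) = 1 − 0.000 = 1.000
~~(B ↔ B) → B = min(1, 1 − 1.000 + 0.843) = min(1, 0.843) = 0.843
(~~(B ↔ B) → B) ↔ B = 1 − |0.843 − 0.843| = 1 − 0.000 = 1.000
~((~~(B ↔ B) → B) ↔ B) = 1 − 1.000 = 0.000
B → A = min(1, 1 − 0.843 + 0.514) = min(1, 0.671) = 0.671
~((~~(B ↔ B) → B) ↔ B) ↔ (B → A) = 1 − |0.000 − 0.671| = 1 − 0.671 = 0.329
~(~((~~(B ↔ B) → B) ↔ B) ↔ (B → A)) = 1 − 0.329 = 0.671
C → ~(~((~~(B ↔ B) → B) ↔ B) ↔ (B → A)) = min(1, 1 − 0.717 + 0.671) = min(1, 0.954) = 0.954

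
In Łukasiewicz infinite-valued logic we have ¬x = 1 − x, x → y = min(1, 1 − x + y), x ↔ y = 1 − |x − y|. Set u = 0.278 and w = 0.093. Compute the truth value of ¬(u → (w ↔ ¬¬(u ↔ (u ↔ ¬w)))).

0.092

¬w = 1 − 0.093 = 0.907
u ↔ ¬w = 1 − |0.278 − 0.907| = 1 − 0.629 = 0.371
u ↔ (u ↔ ¬w) = 1 − |0.278 − 0.371| = 1 − 0.093 = 0.907
¬(u ↔ (u ↔ ¬w)) = 1 − 0.907 = 0.093
¬¬(u ↔ (u ↔ ¬w)) = 1 − 0.093 = 0.907
w ↔ ¬¬(u ↔ (u ↔ ¬w)) = 1 − |0.093 − 0.907| = 1 − 0.814 = 0.186
u → (w ↔ ¬¬(u ↔ (u ↔ ¬w))) = min(1, 1 − 0.278 + 0.186) = min(1, 0.908) = 0.908
¬(u → (w ↔ ¬¬(u ↔ (u ↔ ¬w)))) = 1 − 0.908 = 0.092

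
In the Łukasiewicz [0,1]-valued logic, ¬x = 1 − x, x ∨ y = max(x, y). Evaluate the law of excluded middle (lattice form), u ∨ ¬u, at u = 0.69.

0.69

¬u = 1 − 0.69 = 0.31
u ∨ ¬u = max(0.69, 0.31) = 0.69
(The value 0.69 < 1 shows this instance is not satisfied; not a Ł∞-tautology — its value is max(a, 1−a).)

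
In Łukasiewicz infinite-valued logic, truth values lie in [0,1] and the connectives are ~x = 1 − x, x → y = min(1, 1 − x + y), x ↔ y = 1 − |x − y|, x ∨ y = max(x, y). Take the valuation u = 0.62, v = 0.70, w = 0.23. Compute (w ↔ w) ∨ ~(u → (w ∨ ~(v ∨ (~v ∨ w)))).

w ↔ w = 1 − |0.23 − 0.23| = 1 − 0.00 = 1.00
~v = 1 − 0.70 = 0.30
~v ∨ w = max(0.30, 0.23) = 0.30
v ∨ (~v ∨ w) = max(0.70, 0.30) = 0.70
~(v ∨ (~v ∨ w)) = 1 − 0.70 = 0.30
w ∨ ~(v ∨ (~v ∨ w)) = max(0.23, 0.30) = 0.30
u → (w ∨ ~(v ∨ (~v ∨ w))) = min(1, 1 − 0.62 + 0.30) = min(1, 0.68) = 0.68
~(u → (w ∨ ~(v ∨ (~v ∨ w)))) = 1 − 0.68 = 0.32
(w ↔ w) ∨ ~(u → (w ∨ ~(v ∨ (~v ∨ w)))) = max(1.00, 0.32) = 1.00

1.00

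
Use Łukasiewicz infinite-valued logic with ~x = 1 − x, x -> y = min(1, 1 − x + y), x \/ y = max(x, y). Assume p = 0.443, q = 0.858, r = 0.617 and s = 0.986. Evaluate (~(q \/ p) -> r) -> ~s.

0.014

q \/ p = max(0.858, 0.443) = 0.858
~(q \/ p) = 1 − 0.858 = 0.142
~(q \/ p) -> r = min(1, 1 − 0.142 + 0.617) = min(1, 1.475) = 1.000
~s = 1 − 0.986 = 0.014
(~(q \/ p) -> r) -> ~s = min(1, 1 − 1.000 + 0.014) = min(1, 0.014) = 0.014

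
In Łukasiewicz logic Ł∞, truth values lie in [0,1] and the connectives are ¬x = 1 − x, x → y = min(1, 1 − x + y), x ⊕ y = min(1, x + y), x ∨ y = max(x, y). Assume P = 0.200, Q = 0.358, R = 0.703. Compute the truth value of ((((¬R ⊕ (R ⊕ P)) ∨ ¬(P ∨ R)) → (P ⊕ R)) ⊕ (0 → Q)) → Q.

¬R = 1 − 0.703 = 0.297
R ⊕ P = min(1, 0.703 + 0.200) = min(1, 0.903) = 0.903
¬R ⊕ (R ⊕ P) = min(1, 0.297 + 0.903) = min(1, 1.200) = 1.000
P ∨ R = max(0.200, 0.703) = 0.703
¬(P ∨ R) = 1 − 0.703 = 0.297
(¬R ⊕ (R ⊕ P)) ∨ ¬(P ∨ R) = max(1.000, 0.297) = 1.000
P ⊕ R = min(1, 0.200 + 0.703) = min(1, 0.903) = 0.903
((¬R ⊕ (R ⊕ P)) ∨ ¬(P ∨ R)) → (P ⊕ R) = min(1, 1 − 1.000 + 0.903) = min(1, 0.903) = 0.903
0 → Q = min(1, 1 − 0.000 + 0.358) = min(1, 1.358) = 1.000
(((¬R ⊕ (R ⊕ P)) ∨ ¬(P ∨ R)) → (P ⊕ R)) ⊕ (0 → Q) = min(1, 0.903 + 1.000) = min(1, 1.903) = 1.000
((((¬R ⊕ (R ⊕ P)) ∨ ¬(P ∨ R)) → (P ⊕ R)) ⊕ (0 → Q)) → Q = min(1, 1 − 1.000 + 0.358) = min(1, 0.358) = 0.358

0.358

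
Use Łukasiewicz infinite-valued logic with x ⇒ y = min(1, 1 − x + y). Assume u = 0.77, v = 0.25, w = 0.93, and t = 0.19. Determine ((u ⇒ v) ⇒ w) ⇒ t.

0.19

u ⇒ v = min(1, 1 − 0.77 + 0.25) = min(1, 0.48) = 0.48
(u ⇒ v) ⇒ w = min(1, 1 − 0.48 + 0.93) = min(1, 1.45) = 1.00
((u ⇒ v) ⇒ w) ⇒ t = min(1, 1 − 1.00 + 0.19) = min(1, 0.19) = 0.19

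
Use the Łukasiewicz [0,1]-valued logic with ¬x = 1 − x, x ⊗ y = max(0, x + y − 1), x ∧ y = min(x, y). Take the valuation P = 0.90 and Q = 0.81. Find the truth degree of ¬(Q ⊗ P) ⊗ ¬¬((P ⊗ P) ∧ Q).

0.09

Q ⊗ P = max(0, 0.81 + 0.90 − 1) = max(0, 0.71) = 0.71
¬(Q ⊗ P) = 1 − 0.71 = 0.29
P ⊗ P = max(0, 0.90 + 0.90 − 1) = max(0, 0.80) = 0.80
(P ⊗ P) ∧ Q = min(0.80, 0.81) = 0.80
¬((P ⊗ P) ∧ Q) = 1 − 0.80 = 0.20
¬¬((P ⊗ P) ∧ Q) = 1 − 0.20 = 0.80
¬(Q ⊗ P) ⊗ ¬¬((P ⊗ P) ∧ Q) = max(0, 0.29 + 0.80 − 1) = max(0, 0.09) = 0.09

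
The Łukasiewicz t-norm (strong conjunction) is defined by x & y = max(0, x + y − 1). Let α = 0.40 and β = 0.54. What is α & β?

α & β = max(0, 0.40 + 0.54 − 1) = max(0, -0.06) = 0.00
For comparison, the Gödel (minimum) t-norm min(x, y) would give 0.40.

0.00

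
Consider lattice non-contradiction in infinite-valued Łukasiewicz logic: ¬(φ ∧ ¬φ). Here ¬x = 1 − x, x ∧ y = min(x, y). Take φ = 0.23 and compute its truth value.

¬φ = 1 − 0.23 = 0.77
φ ∧ ¬φ = min(0.23, 0.77) = 0.23
¬(φ ∧ ¬φ) = 1 − 0.23 = 0.77
(The value 0.77 < 1 shows this instance is not satisfied; not a Ł∞-tautology — its value is 1 − min(a, 1−a).)

0.77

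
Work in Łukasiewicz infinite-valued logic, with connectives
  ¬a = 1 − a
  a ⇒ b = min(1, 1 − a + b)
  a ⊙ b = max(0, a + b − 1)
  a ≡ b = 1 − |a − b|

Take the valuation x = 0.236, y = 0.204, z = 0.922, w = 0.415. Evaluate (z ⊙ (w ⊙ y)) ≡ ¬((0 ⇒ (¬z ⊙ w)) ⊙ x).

w ⊙ y = max(0, 0.415 + 0.204 − 1) = max(0, -0.381) = 0.000
z ⊙ (w ⊙ y) = max(0, 0.922 + 0.000 − 1) = max(0, -0.078) = 0.000
¬z = 1 − 0.922 = 0.078
¬z ⊙ w = max(0, 0.078 + 0.415 − 1) = max(0, -0.507) = 0.000
0 ⇒ (¬z ⊙ w) = min(1, 1 − 0.000 + 0.000) = min(1, 1.000) = 1.000
(0 ⇒ (¬z ⊙ w)) ⊙ x = max(0, 1.000 + 0.236 − 1) = max(0, 0.236) = 0.236
¬((0 ⇒ (¬z ⊙ w)) ⊙ x) = 1 − 0.236 = 0.764
(z ⊙ (w ⊙ y)) ≡ ¬((0 ⇒ (¬z ⊙ w)) ⊙ x) = 1 − |0.000 − 0.764| = 1 − 0.764 = 0.236

0.236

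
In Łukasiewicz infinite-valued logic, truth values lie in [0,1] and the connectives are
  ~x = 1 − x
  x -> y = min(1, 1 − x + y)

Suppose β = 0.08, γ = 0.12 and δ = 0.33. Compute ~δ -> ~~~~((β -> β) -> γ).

0.45

~δ = 1 − 0.33 = 0.67
β -> β = min(1, 1 − 0.08 + 0.08) = min(1, 1.00) = 1.00
(β -> β) -> γ = min(1, 1 − 1.00 + 0.12) = min(1, 0.12) = 0.12
~((β -> β) -> γ) = 1 − 0.12 = 0.88
~~((β -> β) -> γ) = 1 − 0.88 = 0.12
~~~((β -> β) -> γ) = 1 − 0.12 = 0.88
~~~~((β -> β) -> γ) = 1 − 0.88 = 0.12
~δ -> ~~~~((β -> β) -> γ) = min(1, 1 − 0.67 + 0.12) = min(1, 0.45) = 0.45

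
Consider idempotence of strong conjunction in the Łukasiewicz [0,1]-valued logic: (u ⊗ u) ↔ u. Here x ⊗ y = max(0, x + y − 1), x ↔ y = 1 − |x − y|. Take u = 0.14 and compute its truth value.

u ⊗ u = max(0, 0.14 + 0.14 − 1) = max(0, -0.72) = 0.00
(u ⊗ u) ↔ u = 1 − |0.00 − 0.14| = 1 − 0.14 = 0.86
(The value 0.86 < 1 shows this instance is not satisfied; fails in Ł∞ since a ⊗ a = max(0, 2a−1) ≠ a in general.)

0.86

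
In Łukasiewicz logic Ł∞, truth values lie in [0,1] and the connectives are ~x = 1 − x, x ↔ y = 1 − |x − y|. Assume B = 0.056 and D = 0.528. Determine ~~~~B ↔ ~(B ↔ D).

~B = 1 − 0.056 = 0.944
~~B = 1 − 0.944 = 0.056
~~~B = 1 − 0.056 = 0.944
~~~~B = 1 − 0.944 = 0.056
B ↔ D = 1 − |0.056 − 0.528| = 1 − 0.472 = 0.528
~(B ↔ D) = 1 − 0.528 = 0.472
~~~~B ↔ ~(B ↔ D) = 1 − |0.056 − 0.472| = 1 − 0.416 = 0.584

0.584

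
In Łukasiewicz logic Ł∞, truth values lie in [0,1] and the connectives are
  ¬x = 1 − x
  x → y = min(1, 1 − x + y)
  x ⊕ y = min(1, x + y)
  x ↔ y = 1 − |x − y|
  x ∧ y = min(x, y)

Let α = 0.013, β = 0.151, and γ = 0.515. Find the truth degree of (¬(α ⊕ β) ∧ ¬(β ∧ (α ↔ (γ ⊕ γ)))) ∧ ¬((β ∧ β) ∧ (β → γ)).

α ⊕ β = min(1, 0.013 + 0.151) = min(1, 0.164) = 0.164
¬(α ⊕ β) = 1 − 0.164 = 0.836
γ ⊕ γ = min(1, 0.515 + 0.515) = min(1, 1.030) = 1.000
α ↔ (γ ⊕ γ) = 1 − |0.013 − 1.000| = 1 − 0.987 = 0.013
β ∧ (α ↔ (γ ⊕ γ)) = min(0.151, 0.013) = 0.013
¬(β ∧ (α ↔ (γ ⊕ γ))) = 1 − 0.013 = 0.987
¬(α ⊕ β) ∧ ¬(β ∧ (α ↔ (γ ⊕ γ))) = min(0.836, 0.987) = 0.836
β ∧ β = min(0.151, 0.151) = 0.151
β → γ = min(1, 1 − 0.151 + 0.515) = min(1, 1.364) = 1.000
(β ∧ β) ∧ (β → γ) = min(0.151, 1.000) = 0.151
¬((β ∧ β) ∧ (β → γ)) = 1 − 0.151 = 0.849
(¬(α ⊕ β) ∧ ¬(β ∧ (α ↔ (γ ⊕ γ)))) ∧ ¬((β ∧ β) ∧ (β → γ)) = min(0.836, 0.849) = 0.836

0.836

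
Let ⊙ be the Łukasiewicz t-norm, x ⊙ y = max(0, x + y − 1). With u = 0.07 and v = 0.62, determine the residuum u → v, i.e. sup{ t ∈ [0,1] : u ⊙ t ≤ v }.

The residuum of the Łukasiewicz t-norm gives the supremum: min(1, 1 − 0.07 + 0.62).
1 − 0.07 + 0.62 = 1.55, so t = min(1, 1.55) = 1.00.
Check: 0.07 ⊙ 1.00 = max(0, 0.07) = 0.07 ≤ 0.62.

1.00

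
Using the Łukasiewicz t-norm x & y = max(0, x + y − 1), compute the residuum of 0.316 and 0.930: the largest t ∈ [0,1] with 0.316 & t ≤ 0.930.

The residuum of the Łukasiewicz t-norm gives the supremum: min(1, 1 − 0.316 + 0.930).
1 − 0.316 + 0.930 = 1.614, so t = min(1, 1.614) = 1.000.
Check: 0.316 & 1.000 = max(0, 0.316) = 0.316 ≤ 0.930.

1.000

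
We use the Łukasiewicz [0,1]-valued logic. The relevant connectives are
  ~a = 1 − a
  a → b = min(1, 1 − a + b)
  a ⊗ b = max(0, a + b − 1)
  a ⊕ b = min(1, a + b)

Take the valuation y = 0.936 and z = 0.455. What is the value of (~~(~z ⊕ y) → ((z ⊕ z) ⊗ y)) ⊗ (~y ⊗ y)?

~z = 1 − 0.455 = 0.545
~z ⊕ y = min(1, 0.545 + 0.936) = min(1, 1.481) = 1.000
~(~z ⊕ y) = 1 − 1.000 = 0.000
~~(~z ⊕ y) = 1 − 0.000 = 1.000
z ⊕ z = min(1, 0.455 + 0.455) = min(1, 0.910) = 0.910
(z ⊕ z) ⊗ y = max(0, 0.910 + 0.936 − 1) = max(0, 0.846) = 0.846
~~(~z ⊕ y) → ((z ⊕ z) ⊗ y) = min(1, 1 − 1.000 + 0.846) = min(1, 0.846) = 0.846
~y = 1 − 0.936 = 0.064
~y ⊗ y = max(0, 0.064 + 0.936 − 1) = max(0, 0.000) = 0.000
(~~(~z ⊕ y) → ((z ⊕ z) ⊗ y)) ⊗ (~y ⊗ y) = max(0, 0.846 + 0.000 − 1) = max(0, -0.154) = 0.000

0.000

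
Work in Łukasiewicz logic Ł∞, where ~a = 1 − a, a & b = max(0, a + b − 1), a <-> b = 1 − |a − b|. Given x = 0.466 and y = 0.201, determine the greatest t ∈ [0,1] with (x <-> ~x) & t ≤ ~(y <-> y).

~x = 1 − 0.466 = 0.534
x <-> ~x = 1 − |0.466 − 0.534| = 1 − 0.068 = 0.932
So the left factor is x <-> ~x = 0.932.
y <-> y = 1 − |0.201 − 0.201| = 1 − 0.000 = 1.000
~(y <-> y) = 1 − 1.000 = 0.000
So the right-hand bound is ~(y <-> y) = 0.000.
The residuum of the Łukasiewicz t-norm gives the supremum: min(1, 1 − 0.932 + 0.000).
1 − 0.932 + 0.000 = 0.068, so t = min(1, 0.068) = 0.068.
Check: 0.932 & 0.068 = max(0, 0.000) = 0.000 ≤ 0.000.

0.068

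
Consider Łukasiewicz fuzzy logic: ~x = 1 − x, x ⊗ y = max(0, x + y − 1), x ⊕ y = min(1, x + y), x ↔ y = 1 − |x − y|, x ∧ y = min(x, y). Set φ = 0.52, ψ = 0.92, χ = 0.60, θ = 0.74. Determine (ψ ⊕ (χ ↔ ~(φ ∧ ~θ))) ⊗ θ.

~θ = 1 − 0.74 = 0.26
φ ∧ ~θ = min(0.52, 0.26) = 0.26
~(φ ∧ ~θ) = 1 − 0.26 = 0.74
χ ↔ ~(φ ∧ ~θ) = 1 − |0.60 − 0.74| = 1 − 0.14 = 0.86
ψ ⊕ (χ ↔ ~(φ ∧ ~θ)) = min(1, 0.92 + 0.86) = min(1, 1.78) = 1.00
(ψ ⊕ (χ ↔ ~(φ ∧ ~θ))) ⊗ θ = max(0, 1.00 + 0.74 − 1) = max(0, 0.74) = 0.74

0.74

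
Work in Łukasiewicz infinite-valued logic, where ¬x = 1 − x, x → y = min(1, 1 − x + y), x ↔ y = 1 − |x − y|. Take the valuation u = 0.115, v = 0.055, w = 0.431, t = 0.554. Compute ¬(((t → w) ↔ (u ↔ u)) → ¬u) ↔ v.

t → w = min(1, 1 − 0.554 + 0.431) = min(1, 0.877) = 0.877
u ↔ u = 1 − |0.115 − 0.115| = 1 − 0.000 = 1.000
(t → w) ↔ (u ↔ u) = 1 − |0.877 − 1.000| = 1 − 0.123 = 0.877
¬u = 1 − 0.115 = 0.885
((t → w) ↔ (u ↔ u)) → ¬u = min(1, 1 − 0.877 + 0.885) = min(1, 1.008) = 1.000
¬(((t → w) ↔ (u ↔ u)) → ¬u) = 1 − 1.000 = 0.000
¬(((t → w) ↔ (u ↔ u)) → ¬u) ↔ v = 1 − |0.000 − 0.055| = 1 − 0.055 = 0.945

0.945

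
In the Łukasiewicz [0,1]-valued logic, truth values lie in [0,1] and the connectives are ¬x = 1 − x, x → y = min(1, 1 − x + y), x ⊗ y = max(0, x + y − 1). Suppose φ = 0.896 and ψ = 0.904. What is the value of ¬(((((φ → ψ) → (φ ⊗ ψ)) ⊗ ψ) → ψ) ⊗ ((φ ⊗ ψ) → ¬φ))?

0.696

φ → ψ = min(1, 1 − 0.896 + 0.904) = min(1, 1.008) = 1.000
φ ⊗ ψ = max(0, 0.896 + 0.904 − 1) = max(0, 0.800) = 0.800
(φ → ψ) → (φ ⊗ ψ) = min(1, 1 − 1.000 + 0.800) = min(1, 0.800) = 0.800
((φ → ψ) → (φ ⊗ ψ)) ⊗ ψ = max(0, 0.800 + 0.904 − 1) = max(0, 0.704) = 0.704
(((φ → ψ) → (φ ⊗ ψ)) ⊗ ψ) → ψ = min(1, 1 − 0.704 + 0.904) = min(1, 1.200) = 1.000
¬φ = 1 − 0.896 = 0.104
(φ ⊗ ψ) → ¬φ = min(1, 1 − 0.800 + 0.104) = min(1, 0.304) = 0.304
((((φ → ψ) → (φ ⊗ ψ)) ⊗ ψ) → ψ) ⊗ ((φ ⊗ ψ) → ¬φ) = max(0, 1.000 + 0.304 − 1) = max(0, 0.304) = 0.304
¬(((((φ → ψ) → (φ ⊗ ψ)) ⊗ ψ) → ψ) ⊗ ((φ ⊗ ψ) → ¬φ)) = 1 − 0.304 = 0.696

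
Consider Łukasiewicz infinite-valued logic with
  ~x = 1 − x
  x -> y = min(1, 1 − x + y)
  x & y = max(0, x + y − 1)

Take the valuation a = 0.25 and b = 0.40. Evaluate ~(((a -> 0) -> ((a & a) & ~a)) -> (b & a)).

a -> 0 = min(1, 1 − 0.25 + 0.00) = min(1, 0.75) = 0.75
a & a = max(0, 0.25 + 0.25 − 1) = max(0, -0.50) = 0.00
~a = 1 − 0.25 = 0.75
(a & a) & ~a = max(0, 0.00 + 0.75 − 1) = max(0, -0.25) = 0.00
(a -> 0) -> ((a & a) & ~a) = min(1, 1 − 0.75 + 0.00) = min(1, 0.25) = 0.25
b & a = max(0, 0.40 + 0.25 − 1) = max(0, -0.35) = 0.00
((a -> 0) -> ((a & a) & ~a)) -> (b & a) = min(1, 1 − 0.25 + 0.00) = min(1, 0.75) = 0.75
~(((a -> 0) -> ((a & a) & ~a)) -> (b & a)) = 1 − 0.75 = 0.25

0.25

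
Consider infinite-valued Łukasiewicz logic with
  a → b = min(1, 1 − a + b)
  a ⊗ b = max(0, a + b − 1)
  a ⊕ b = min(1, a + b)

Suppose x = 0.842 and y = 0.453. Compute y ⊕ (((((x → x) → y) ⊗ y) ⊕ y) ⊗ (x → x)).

x → x = min(1, 1 − 0.842 + 0.842) = min(1, 1.000) = 1.000
(x → x) → y = min(1, 1 − 1.000 + 0.453) = min(1, 0.453) = 0.453
((x → x) → y) ⊗ y = max(0, 0.453 + 0.453 − 1) = max(0, -0.094) = 0.000
(((x → x) → y) ⊗ y) ⊕ y = min(1, 0.000 + 0.453) = min(1, 0.453) = 0.453
((((x → x) → y) ⊗ y) ⊕ y) ⊗ (x → x) = max(0, 0.453 + 1.000 − 1) = max(0, 0.453) = 0.453
y ⊕ (((((x → x) → y) ⊗ y) ⊕ y) ⊗ (x → x)) = min(1, 0.453 + 0.453) = min(1, 0.906) = 0.906

0.906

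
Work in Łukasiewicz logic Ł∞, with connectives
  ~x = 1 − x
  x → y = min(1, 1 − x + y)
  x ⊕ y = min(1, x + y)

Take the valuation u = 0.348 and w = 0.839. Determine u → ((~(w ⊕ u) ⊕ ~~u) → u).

1.000

w ⊕ u = min(1, 0.839 + 0.348) = min(1, 1.187) = 1.000
~(w ⊕ u) = 1 − 1.000 = 0.000
~u = 1 − 0.348 = 0.652
~~u = 1 − 0.652 = 0.348
~(w ⊕ u) ⊕ ~~u = min(1, 0.000 + 0.348) = min(1, 0.348) = 0.348
(~(w ⊕ u) ⊕ ~~u) → u = min(1, 1 − 0.348 + 0.348) = min(1, 1.000) = 1.000
u → ((~(w ⊕ u) ⊕ ~~u) → u) = min(1, 1 − 0.348 + 1.000) = min(1, 1.652) = 1.000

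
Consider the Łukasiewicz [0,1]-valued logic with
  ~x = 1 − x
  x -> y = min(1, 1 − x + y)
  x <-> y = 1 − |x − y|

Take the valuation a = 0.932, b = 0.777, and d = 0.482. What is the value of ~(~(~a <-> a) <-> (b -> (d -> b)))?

0.136

~a = 1 − 0.932 = 0.068
~a <-> a = 1 − |0.068 − 0.932| = 1 − 0.864 = 0.136
~(~a <-> a) = 1 − 0.136 = 0.864
d -> b = min(1, 1 − 0.482 + 0.777) = min(1, 1.295) = 1.000
b -> (d -> b) = min(1, 1 − 0.777 + 1.000) = min(1, 1.223) = 1.000
~(~a <-> a) <-> (b -> (d -> b)) = 1 − |0.864 − 1.000| = 1 − 0.136 = 0.864
~(~(~a <-> a) <-> (b -> (d -> b))) = 1 − 0.864 = 0.136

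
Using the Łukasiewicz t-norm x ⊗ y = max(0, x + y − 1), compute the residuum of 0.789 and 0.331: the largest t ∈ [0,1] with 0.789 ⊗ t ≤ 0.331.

The residuum of the Łukasiewicz t-norm gives the supremum: min(1, 1 − 0.789 + 0.331).
1 − 0.789 + 0.331 = 0.542, so t = min(1, 0.542) = 0.542.
Check: 0.789 ⊗ 0.542 = max(0, 0.331) = 0.331 ≤ 0.331.

0.542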